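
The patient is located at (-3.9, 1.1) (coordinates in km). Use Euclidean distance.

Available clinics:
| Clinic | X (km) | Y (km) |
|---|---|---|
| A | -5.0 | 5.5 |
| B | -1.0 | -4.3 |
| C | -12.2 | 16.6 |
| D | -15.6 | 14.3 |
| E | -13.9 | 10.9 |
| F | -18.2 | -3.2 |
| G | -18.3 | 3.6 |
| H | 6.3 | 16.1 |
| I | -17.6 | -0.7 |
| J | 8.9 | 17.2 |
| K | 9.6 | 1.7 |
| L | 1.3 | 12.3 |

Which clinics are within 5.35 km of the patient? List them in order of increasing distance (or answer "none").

A

Distances from (-3.9, 1.1):
A: 4.54 km
B: 6.13 km
C: 17.58 km
D: 17.64 km
E: 14.00 km
F: 14.93 km
G: 14.62 km
H: 18.14 km
I: 13.82 km
J: 20.57 km
K: 13.51 km
L: 12.35 km
Threshold 5.35 km: A (4.54 km) is within range.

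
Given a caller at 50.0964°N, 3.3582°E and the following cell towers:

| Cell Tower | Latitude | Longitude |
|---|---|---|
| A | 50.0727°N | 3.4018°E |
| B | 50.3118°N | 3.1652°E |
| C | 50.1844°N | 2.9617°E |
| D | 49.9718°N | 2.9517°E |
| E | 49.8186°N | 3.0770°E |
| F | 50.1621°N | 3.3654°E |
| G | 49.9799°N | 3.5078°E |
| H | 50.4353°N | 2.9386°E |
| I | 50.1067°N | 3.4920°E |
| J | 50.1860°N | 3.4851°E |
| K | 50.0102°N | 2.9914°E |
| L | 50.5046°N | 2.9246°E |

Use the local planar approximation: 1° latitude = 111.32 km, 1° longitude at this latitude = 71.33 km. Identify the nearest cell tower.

A

Distances from 50.0964°N, 3.3582°E:
A: √((-0.0237·111.32)² + (0.0436·71.33)²) = √(6.960542 + 9.672025) = 4.0783 km
B: √((0.2154·111.32)² + (-0.1930·71.33)²) = √(574.960214 + 189.521754) = 27.6493 km
C: √((0.0880·111.32)² + (-0.3965·71.33)²) = √(95.964751 + 799.891039) = 29.9309 km
D: √((-0.1246·111.32)² + (-0.4065·71.33)²) = √(192.389994 + 840.747429) = 32.1425 km
E: √((-0.2778·111.32)² + (-0.2812·71.33)²) = √(956.336823 + 402.323204) = 36.8600 km
F: √((0.0657·111.32)² + (0.0072·71.33)²) = √(53.490559 + 0.263760) = 7.3317 km
G: √((-0.1165·111.32)² + (0.1496·71.33)²) = √(168.189255 + 113.869558) = 16.7946 km
H: √((0.3389·111.32)² + (-0.4196·71.33)²) = √(1423.277333 + 895.808970) = 48.1569 km
I: √((0.0103·111.32)² + (0.1338·71.33)²) = √(1.314682 + 91.087058) = 9.6126 km
J: √((0.0896·111.32)² + (0.1269·71.33)²) = √(99.486102 + 81.934667) = 13.4693 km
K: √((-0.0862·111.32)² + (-0.3668·71.33)²) = √(92.079071 + 684.546733) = 27.8680 km
L: √((0.4082·111.32)² + (-0.4336·71.33)²) = √(2064.868486 + 956.583741) = 54.9677 km
Minimum: A at 4.0783 km.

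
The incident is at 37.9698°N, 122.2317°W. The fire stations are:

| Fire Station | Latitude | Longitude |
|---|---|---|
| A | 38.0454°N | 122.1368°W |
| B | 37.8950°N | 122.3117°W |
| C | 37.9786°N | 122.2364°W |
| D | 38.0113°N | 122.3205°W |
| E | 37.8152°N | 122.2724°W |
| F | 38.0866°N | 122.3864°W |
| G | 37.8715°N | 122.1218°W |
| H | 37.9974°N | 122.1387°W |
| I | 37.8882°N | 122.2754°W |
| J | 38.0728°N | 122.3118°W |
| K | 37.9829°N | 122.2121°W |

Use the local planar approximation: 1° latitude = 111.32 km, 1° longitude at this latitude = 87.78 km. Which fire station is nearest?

C

Distances from 37.9698°N, 122.2317°W:
A: √((0.0756·111.32)² + (0.0949·87.78)²) = √(70.825555 + 69.394265) = 11.8414 km
B: √((-0.0748·111.32)² + (-0.0800·87.78)²) = √(69.334532 + 49.314102) = 10.8926 km
C: √((0.0088·111.32)² + (-0.0047·87.78)²) = √(0.959648 + 0.170211) = 1.0629 km
D: √((0.0415·111.32)² + (-0.0888·87.78)²) = √(21.342367 + 60.759905) = 9.0610 km
E: √((-0.1546·111.32)² + (-0.0407·87.78)²) = √(296.186578 + 12.763799) = 17.5770 km
F: √((0.1168·111.32)² + (-0.1547·87.78)²) = √(169.056581 + 184.404613) = 18.8006 km
G: √((-0.0983·111.32)² + (0.1099·87.78)²) = √(119.743909 + 93.065033) = 14.5880 km
H: √((0.0276·111.32)² + (0.0930·87.78)²) = √(9.439838 + 66.643385) = 8.7226 km
I: √((-0.0816·111.32)² + (-0.0437·87.78)²) = √(82.513824 + 14.714789) = 9.8605 km
J: √((0.1030·111.32)² + (-0.0801·87.78)²) = √(131.468239 + 49.437464) = 13.4501 km
K: √((0.0131·111.32)² + (0.0196·87.78)²) = √(2.126616 + 2.960079) = 2.2554 km
Minimum: C at 1.0629 km.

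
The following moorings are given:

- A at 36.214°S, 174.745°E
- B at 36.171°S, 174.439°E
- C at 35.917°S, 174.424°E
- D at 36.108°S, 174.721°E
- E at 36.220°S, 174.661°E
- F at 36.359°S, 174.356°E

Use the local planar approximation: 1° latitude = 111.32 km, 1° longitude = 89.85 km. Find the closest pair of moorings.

A and E

Pairwise distances:
A–E: √((-0.006·111.32)² + (-0.084·89.85)²) = √(0.44612 + 56.96325) = 7.577 km
A–D: √((0.106·111.32)² + (-0.024·89.85)²) = √(139.23811 + 4.65006) = 11.995 km
D–E: √((-0.112·111.32)² + (-0.060·89.85)²) = √(155.44703 + 29.06288) = 13.583 km
B–E: √((-0.049·111.32)² + (0.222·89.85)²) = √(29.75353 + 397.87084) = 20.679 km
B–F: √((-0.188·111.32)² + (-0.083·89.85)²) = √(437.98788 + 55.61505) = 22.217 km
B–D: √((0.063·111.32)² + (0.282·89.85)²) = √(49.18441 + 641.99904) = 26.290 km
A–B: √((0.043·111.32)² + (-0.306·89.85)²) = √(22.91307 + 755.92553) = 27.908 km
B–C: √((0.254·111.32)² + (-0.015·89.85)²) = √(799.49146 + 1.81643) = 28.307 km
E–F: √((-0.139·111.32)² + (-0.305·89.85)²) = √(239.42858 + 750.99292) = 31.471 km
C–D: √((-0.191·111.32)² + (0.297·89.85)²) = √(452.07775 + 712.11324) = 34.120 km
A–F: √((-0.145·111.32)² + (-0.389·89.85)²) = √(260.54479 + 1221.61784) = 38.499 km
C–E: √((-0.303·111.32)² + (0.237·89.85)²) = √(1137.71020 + 453.45360) = 39.889 km
D–F: √((-0.251·111.32)² + (-0.365·89.85)²) = √(780.71736 + 1075.52842) = 43.084 km
A–C: √((0.297·111.32)² + (-0.321·89.85)²) = √(1093.09849 + 831.85231) = 43.874 km
C–F: √((-0.442·111.32)² + (-0.068·89.85)²) = √(2420.97851 + 37.32966) = 49.581 km
Closest pair: A–E at 7.577 km.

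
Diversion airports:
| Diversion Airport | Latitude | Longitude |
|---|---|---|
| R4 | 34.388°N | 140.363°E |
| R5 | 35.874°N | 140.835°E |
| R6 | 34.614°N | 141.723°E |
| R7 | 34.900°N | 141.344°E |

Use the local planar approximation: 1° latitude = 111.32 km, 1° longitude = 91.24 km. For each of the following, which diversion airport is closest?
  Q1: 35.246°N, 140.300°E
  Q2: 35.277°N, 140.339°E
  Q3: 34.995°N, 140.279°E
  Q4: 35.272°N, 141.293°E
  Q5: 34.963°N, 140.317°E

Q1 at 35.246°N, 140.300°E:
  R4: 95.685 km
  R5: 85.264 km
  R6: 147.671 km
  R7: 102.747 km
  → nearest: R5 (85.264 km)
Q2 at 35.277°N, 140.339°E:
  R4: 98.988 km
  R5: 80.403 km
  R6: 146.263 km
  R7: 100.844 km
  → nearest: R5 (80.403 km)
Q3 at 34.995°N, 140.279°E:
  R4: 68.004 km
  R5: 110.219 km
  R6: 138.409 km
  R7: 97.744 km
  → nearest: R4 (68.004 km)
Q4 at 35.272°N, 141.293°E:
  R4: 129.938 km
  R5: 78.976 km
  R6: 83.094 km
  R7: 41.672 km
  → nearest: R7 (41.672 km)
Q5 at 34.963°N, 140.317°E:
  R4: 64.146 km
  R5: 111.885 km
  R6: 134.037 km
  R7: 93.966 km
  → nearest: R4 (64.146 km)

Q1→R5; Q2→R5; Q3→R4; Q4→R7; Q5→R4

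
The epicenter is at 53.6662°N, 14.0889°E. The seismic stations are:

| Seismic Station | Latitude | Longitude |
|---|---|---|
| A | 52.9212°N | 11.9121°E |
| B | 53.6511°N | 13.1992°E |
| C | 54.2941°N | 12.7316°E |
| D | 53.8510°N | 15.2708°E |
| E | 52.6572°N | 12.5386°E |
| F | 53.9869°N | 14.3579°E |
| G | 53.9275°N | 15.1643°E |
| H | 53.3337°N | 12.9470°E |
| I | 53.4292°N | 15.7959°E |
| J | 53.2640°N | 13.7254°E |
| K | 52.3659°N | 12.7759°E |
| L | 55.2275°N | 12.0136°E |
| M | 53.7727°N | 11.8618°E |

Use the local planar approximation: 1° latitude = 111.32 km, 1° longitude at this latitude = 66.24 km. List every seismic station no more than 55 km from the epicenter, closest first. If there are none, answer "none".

Distances from 53.6662°N, 14.0889°E:
A: √((-0.7450·111.32)² + (-2.1768·66.24)²) = √(6877.948836 + 20791.111386) = 166.3402 km
B: √((-0.0151·111.32)² + (-0.8897·66.24)²) = √(2.825532 + 3473.184296) = 58.9577 km
C: √((0.6279·111.32)² + (-1.3573·66.24)²) = √(4885.706359 + 8083.367907) = 113.8818 km
D: √((0.1848·111.32)² + (1.1819·66.24)²) = √(423.204551 + 6129.176289) = 80.9468 km
E: √((-1.0090·111.32)² + (-1.5503·66.24)²) = √(12616.204727 + 10545.620575) = 152.1901 km
F: √((0.3207·111.32)² + (0.2690·66.24)²) = √(1274.513134 + 317.501080) = 39.9001 km
G: √((0.2613·111.32)² + (1.0754·66.24)²) = √(846.106857 + 5074.353420) = 76.9445 km
H: √((-0.3325·111.32)² + (-1.1419·66.24)²) = √(1370.028793 + 5721.327304) = 84.2102 km
I: √((-0.2370·111.32)² + (1.7070·66.24)²) = √(696.054246 + 12785.204818) = 116.1088 km
J: √((-0.4022·111.32)² + (-0.3635·66.24)²) = √(2004.612933 + 579.761641) = 50.8367 km
K: √((-1.3003·111.32)² + (-1.3130·66.24)²) = √(20952.387642 + 7564.323603) = 168.8689 km
L: √((1.5613·111.32)² + (-2.0753·66.24)²) = √(30207.801217 + 18897.415832) = 221.5970 km
M: √((0.1065·111.32)² + (-2.2271·66.24)²) = √(140.554777 + 21763.066214) = 147.9987 km
Threshold 55 km: F (39.9001 km), J (50.8367 km) are within range.

F, J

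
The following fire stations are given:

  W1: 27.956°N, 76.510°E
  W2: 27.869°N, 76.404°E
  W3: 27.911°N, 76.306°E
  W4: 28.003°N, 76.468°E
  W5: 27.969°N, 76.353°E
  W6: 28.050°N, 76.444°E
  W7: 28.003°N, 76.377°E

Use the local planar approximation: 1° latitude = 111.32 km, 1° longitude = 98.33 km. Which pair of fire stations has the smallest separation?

Pairwise distances:
W1–W2: 14.228 km
W1–W3: 20.675 km
W1–W4: 6.666 km
W1–W5: 15.505 km
W1–W6: 12.313 km
W1–W7: 14.086 km
W2–W3: 10.711 km
W2–W4: 16.190 km
W2–W5: 12.209 km
W2–W6: 20.529 km
W2–W7: 15.151 km
W3–W4: 18.938 km
W3–W5: 7.940 km
W3–W6: 20.581 km
W3–W7: 12.395 km
W4–W5: 11.925 km
W4–W6: 5.740 km
W4–W7: 8.948 km
W5–W6: 12.703 km
W5–W7: 4.460 km
W6–W7: 8.413 km
Closest pair: W5–W7 at 4.460 km.

W5 and W7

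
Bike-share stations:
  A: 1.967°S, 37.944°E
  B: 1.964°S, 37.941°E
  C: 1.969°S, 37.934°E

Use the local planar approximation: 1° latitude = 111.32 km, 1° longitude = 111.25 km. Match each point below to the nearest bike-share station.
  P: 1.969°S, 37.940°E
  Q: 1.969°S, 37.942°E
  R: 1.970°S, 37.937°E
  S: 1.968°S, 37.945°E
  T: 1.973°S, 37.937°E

P→A; Q→A; R→C; S→A; T→C

P at 1.969°S, 37.940°E:
  A: √((0.002·111.32)² + (0.004·111.25)²) = √(0.04956857 + 0.19802500) = 0.497588 km
  B: √((0.005·111.32)² + (0.001·111.25)²) = √(0.30980356 + 0.01237656) = 0.567609 km
  C: √((0.000·111.32)² + (-0.006·111.25)²) = √(0.00000000 + 0.44555625) = 0.667500 km
  → nearest: A (0.497588 km)
Q at 1.969°S, 37.942°E:
  A: √((0.002·111.32)² + (0.002·111.25)²) = √(0.04956857 + 0.04950625) = 0.314762 km
  B: √((0.005·111.32)² + (-0.001·111.25)²) = √(0.30980356 + 0.01237656) = 0.567609 km
  C: √((0.000·111.32)² + (-0.008·111.25)²) = √(0.00000000 + 0.79210000) = 0.890000 km
  → nearest: A (0.314762 km)
R at 1.970°S, 37.937°E:
  A: √((0.003·111.32)² + (0.007·111.25)²) = √(0.11152928 + 0.60645156) = 0.847338 km
  B: √((0.006·111.32)² + (0.004·111.25)²) = √(0.44611713 + 0.19802500) = 0.802585 km
  C: √((0.001·111.32)² + (-0.003·111.25)²) = √(0.01239214 + 0.11138906) = 0.351826 km
  → nearest: C (0.351826 km)
S at 1.968°S, 37.945°E:
  A: √((0.001·111.32)² + (-0.001·111.25)²) = √(0.01239214 + 0.01237656) = 0.157381 km
  B: √((0.004·111.32)² + (-0.004·111.25)²) = √(0.19827428 + 0.19802500) = 0.629523 km
  C: √((-0.001·111.32)² + (-0.011·111.25)²) = √(0.01239214 + 1.49756406) = 1.228803 km
  → nearest: A (0.157381 km)
T at 1.973°S, 37.937°E:
  A: √((0.006·111.32)² + (0.007·111.25)²) = √(0.44611713 + 0.60645156) = 1.025948 km
  B: √((0.009·111.32)² + (0.004·111.25)²) = √(1.00376353 + 0.19802500) = 1.096261 km
  C: √((0.004·111.32)² + (-0.003·111.25)²) = √(0.19827428 + 0.11138906) = 0.556474 km
  → nearest: C (0.556474 km)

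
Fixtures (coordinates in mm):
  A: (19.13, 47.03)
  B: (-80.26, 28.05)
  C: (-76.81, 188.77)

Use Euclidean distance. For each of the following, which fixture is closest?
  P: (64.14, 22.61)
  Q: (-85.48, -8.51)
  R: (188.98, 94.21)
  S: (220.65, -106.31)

P→A; Q→B; R→A; S→A

P at (64.14, 22.61):
  A: √((-45.01)² + (24.42)²) = √(2025.9001 + 596.3364) = 51.21 mm
  B: √((-144.40)² + (5.44)²) = √(20851.3600 + 29.5936) = 144.50 mm
  C: √((-140.95)² + (166.16)²) = √(19866.9025 + 27609.1456) = 217.89 mm
  → nearest: A (51.21 mm)
Q at (-85.48, -8.51):
  A: √((104.61)² + (55.54)²) = √(10943.2521 + 3084.6916) = 118.44 mm
  B: √((5.22)² + (36.56)²) = √(27.2484 + 1336.6336) = 36.93 mm
  C: √((8.67)² + (197.28)²) = √(75.1689 + 38919.3984) = 197.47 mm
  → nearest: B (36.93 mm)
R at (188.98, 94.21):
  A: √((-169.85)² + (-47.18)²) = √(28849.0225 + 2225.9524) = 176.28 mm
  B: √((-269.24)² + (-66.16)²) = √(72490.1776 + 4377.1456) = 277.25 mm
  C: √((-265.79)² + (94.56)²) = √(70644.3241 + 8941.5936) = 282.11 mm
  → nearest: A (176.28 mm)
S at (220.65, -106.31):
  A: √((-201.52)² + (153.34)²) = √(40610.3104 + 23513.1556) = 253.23 mm
  B: √((-300.91)² + (134.36)²) = √(90546.8281 + 18052.6096) = 329.54 mm
  C: √((-297.46)² + (295.08)²) = √(88482.4516 + 87072.2064) = 418.99 mm
  → nearest: A (253.23 mm)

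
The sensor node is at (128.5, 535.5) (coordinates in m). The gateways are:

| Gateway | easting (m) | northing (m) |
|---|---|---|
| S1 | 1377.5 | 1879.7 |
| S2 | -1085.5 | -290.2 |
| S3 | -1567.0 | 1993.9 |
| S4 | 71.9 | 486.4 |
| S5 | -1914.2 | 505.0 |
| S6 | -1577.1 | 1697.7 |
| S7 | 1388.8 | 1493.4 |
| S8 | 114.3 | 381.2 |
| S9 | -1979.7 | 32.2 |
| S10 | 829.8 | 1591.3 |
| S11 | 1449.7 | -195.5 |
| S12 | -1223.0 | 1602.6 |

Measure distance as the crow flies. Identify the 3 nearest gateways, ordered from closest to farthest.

S4, S8, S10

Distances from (128.5, 535.5):
S1: √((1249.0)² + (1344.2)²) = √(1560001.000 + 1806873.640) = 1834.9 m
S2: √((-1214.0)² + (-825.7)²) = √(1473796.000 + 681780.490) = 1468.2 m
S3: √((-1695.5)² + (1458.4)²) = √(2874720.250 + 2126930.560) = 2236.4 m
S4: √((-56.6)² + (-49.1)²) = √(3203.560 + 2410.810) = 74.9 m
S5: √((-2042.7)² + (-30.5)²) = √(4172623.290 + 930.250) = 2042.9 m
S6: √((-1705.6)² + (1162.2)²) = √(2909071.360 + 1350708.840) = 2063.9 m
S7: √((1260.3)² + (957.9)²) = √(1588356.090 + 917572.410) = 1583.0 m
S8: √((-14.2)² + (-154.3)²) = √(201.640 + 23808.490) = 155.0 m
S9: √((-2108.2)² + (-503.3)²) = √(4444507.240 + 253310.890) = 2167.4 m
S10: √((701.3)² + (1055.8)²) = √(491821.690 + 1114713.640) = 1267.5 m
S11: √((1321.2)² + (-731.0)²) = √(1745569.440 + 534361.000) = 1509.9 m
S12: √((-1351.5)² + (1067.1)²) = √(1826552.250 + 1138702.410) = 1722.0 m
Sorted: S4 (74.9 m) < S8 (155.0 m) < S10 (1267.5 m) < S2 (1468.2 m) < S11 (1509.9 m) < …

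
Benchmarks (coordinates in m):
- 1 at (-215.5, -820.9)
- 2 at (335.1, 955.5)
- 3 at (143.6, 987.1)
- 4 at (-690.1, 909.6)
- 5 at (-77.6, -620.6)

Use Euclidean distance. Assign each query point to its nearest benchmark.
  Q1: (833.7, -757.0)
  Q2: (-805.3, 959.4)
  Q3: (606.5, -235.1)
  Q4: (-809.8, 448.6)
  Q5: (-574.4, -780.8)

Q1 at (833.7, -757.0):
  1: √((-1049.2)² + (-63.9)²) = √(1100820.640 + 4083.210) = 1051.1 m
  2: √((-498.6)² + (1712.5)²) = √(248601.960 + 2932656.250) = 1783.6 m
  3: √((-690.1)² + (1744.1)²) = √(476238.010 + 3041884.810) = 1875.7 m
  4: √((-1523.8)² + (1666.6)²) = √(2321966.440 + 2777555.560) = 2258.2 m
  5: √((-911.3)² + (136.4)²) = √(830467.690 + 18604.960) = 921.5 m
  → nearest: 5 (921.5 m)
Q2 at (-805.3, 959.4):
  1: √((589.8)² + (-1780.3)²) = √(347864.040 + 3169468.090) = 1875.5 m
  2: √((1140.4)² + (-3.9)²) = √(1300512.160 + 15.210) = 1140.4 m
  3: √((948.9)² + (27.7)²) = √(900411.210 + 767.290) = 949.3 m
  4: √((115.2)² + (-49.8)²) = √(13271.040 + 2480.040) = 125.5 m
  5: √((727.7)² + (-1580.0)²) = √(529547.290 + 2496400.000) = 1739.5 m
  → nearest: 4 (125.5 m)
Q3 at (606.5, -235.1):
  1: √((-822.0)² + (-585.8)²) = √(675684.000 + 343161.640) = 1009.4 m
  2: √((-271.4)² + (1190.6)²) = √(73657.960 + 1417528.360) = 1221.1 m
  3: √((-462.9)² + (1222.2)²) = √(214276.410 + 1493772.840) = 1306.9 m
  4: √((-1296.6)² + (1144.7)²) = √(1681171.560 + 1310338.090) = 1729.6 m
  5: √((-684.1)² + (-385.5)²) = √(467992.810 + 148610.250) = 785.2 m
  → nearest: 5 (785.2 m)
Q4 at (-809.8, 448.6):
  1: √((594.3)² + (-1269.5)²) = √(353192.490 + 1611630.250) = 1401.7 m
  2: √((1144.9)² + (506.9)²) = √(1310796.010 + 256947.610) = 1252.1 m
  3: √((953.4)² + (538.5)²) = √(908971.560 + 289982.250) = 1095.0 m
  4: √((119.7)² + (461.0)²) = √(14328.090 + 212521.000) = 476.3 m
  5: √((732.2)² + (-1069.2)²) = √(536116.840 + 1143188.640) = 1295.9 m
  → nearest: 4 (476.3 m)
Q5 at (-574.4, -780.8):
  1: √((358.9)² + (-40.1)²) = √(128809.210 + 1608.010) = 361.1 m
  2: √((909.5)² + (1736.3)²) = √(827190.250 + 3014737.690) = 1960.1 m
  3: √((718.0)² + (1767.9)²) = √(515524.000 + 3125470.410) = 1908.1 m
  4: √((-115.7)² + (1690.4)²) = √(13386.490 + 2857452.160) = 1694.4 m
  5: √((496.8)² + (160.2)²) = √(246810.240 + 25664.040) = 522.0 m
  → nearest: 1 (361.1 m)

Q1→5; Q2→4; Q3→5; Q4→4; Q5→1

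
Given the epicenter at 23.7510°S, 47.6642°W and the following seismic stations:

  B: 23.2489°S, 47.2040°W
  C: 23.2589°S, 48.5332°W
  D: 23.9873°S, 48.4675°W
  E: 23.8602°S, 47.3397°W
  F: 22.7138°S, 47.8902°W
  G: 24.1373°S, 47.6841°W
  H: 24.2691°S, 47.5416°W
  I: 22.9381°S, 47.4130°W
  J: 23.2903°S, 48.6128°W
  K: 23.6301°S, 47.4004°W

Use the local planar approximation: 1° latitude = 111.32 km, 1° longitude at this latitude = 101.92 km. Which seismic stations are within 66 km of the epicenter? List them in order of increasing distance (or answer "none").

Distances from 23.7510°S, 47.6642°W:
B: √((0.5021·111.32)² + (0.4602·101.92)²) = √(3124.113748 + 2199.946192) = 72.9662 km
C: √((0.4921·111.32)² + (-0.8690·101.92)²) = √(3000.911069 + 7844.375650) = 104.1407 km
D: √((-0.2363·111.32)² + (-0.8033·101.92)²) = √(691.948606 + 6703.079402) = 85.9943 km
E: √((-0.1092·111.32)² + (0.3245·101.92)²) = √(147.771837 + 1093.825975) = 35.2363 km
F: √((1.0372·111.32)² + (-0.2260·101.92)²) = √(13331.266537 + 530.561471) = 117.7363 km
G: √((-0.3863·111.32)² + (-0.0199·101.92)²) = √(1849.250785 + 4.113628) = 43.0507 km
H: √((-0.5181·111.32)² + (0.1226·101.92)²) = √(3326.393167 + 156.134821) = 59.0129 km
I: √((0.8129·111.32)² + (0.2512·101.92)²) = √(8188.807132 + 655.477970) = 94.0441 km
J: √((0.4607·111.32)² + (-0.9486·101.92)²) = √(2630.163944 + 9347.276090) = 109.4415 km
K: √((0.1209·111.32)² + (0.2638·101.92)²) = √(181.133591 + 722.883667) = 30.0669 km
Threshold 66 km: K (30.0669 km), E (35.2363 km), G (43.0507 km), H (59.0129 km) are within range.

K, E, G, H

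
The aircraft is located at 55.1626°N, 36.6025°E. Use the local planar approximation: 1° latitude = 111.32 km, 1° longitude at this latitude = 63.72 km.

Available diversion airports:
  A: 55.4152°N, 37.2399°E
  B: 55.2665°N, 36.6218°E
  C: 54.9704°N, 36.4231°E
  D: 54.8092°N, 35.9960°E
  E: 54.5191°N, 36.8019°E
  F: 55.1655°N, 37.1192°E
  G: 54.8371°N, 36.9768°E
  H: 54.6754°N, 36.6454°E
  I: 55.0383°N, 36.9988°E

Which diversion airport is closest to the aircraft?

Distances from 55.1626°N, 36.6025°E:
A: √((0.2526·111.32)² + (0.6374·63.72)²) = √(790.702456 + 1649.588622) = 49.3993 km
B: √((0.1039·111.32)² + (0.0193·63.72)²) = √(133.775780 + 1.512398) = 11.6313 km
C: √((-0.1922·111.32)² + (-0.1794·63.72)²) = √(457.776150 + 130.676174) = 24.2580 km
D: √((-0.3534·111.32)² + (-0.6065·63.72)²) = √(1547.673996 + 1493.527229) = 55.1471 km
E: √((-0.6435·111.32)² + (0.1994·63.72)²) = √(5131.490129 + 161.436540) = 72.7525 km
F: √((0.0029·111.32)² + (0.5167·63.72)²) = √(0.104218 + 1083.997941) = 32.9257 km
G: √((-0.3255·111.32)² + (0.3743·63.72)²) = √(1312.950585 + 568.841389) = 43.3796 km
H: √((-0.4872·111.32)² + (0.0429·63.72)²) = √(2941.446506 + 7.472503) = 54.3040 km
I: √((-0.1243·111.32)² + (0.3963·63.72)²) = √(191.464672 + 637.675423) = 28.7948 km
Minimum: B at 11.6313 km.

B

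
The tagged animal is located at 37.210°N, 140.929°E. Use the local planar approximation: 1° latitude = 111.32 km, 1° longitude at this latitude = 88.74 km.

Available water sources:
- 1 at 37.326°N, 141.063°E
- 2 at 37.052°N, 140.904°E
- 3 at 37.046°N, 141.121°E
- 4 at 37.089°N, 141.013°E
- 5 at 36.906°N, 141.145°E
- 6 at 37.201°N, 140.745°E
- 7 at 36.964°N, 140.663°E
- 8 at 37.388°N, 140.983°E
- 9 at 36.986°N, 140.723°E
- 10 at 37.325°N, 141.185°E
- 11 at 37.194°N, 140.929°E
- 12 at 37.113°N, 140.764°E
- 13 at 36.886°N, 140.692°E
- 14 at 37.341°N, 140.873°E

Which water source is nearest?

Distances from 37.210°N, 140.929°E:
1: √((0.116·111.32)² + (0.134·88.74)²) = √(166.74867 + 141.39969) = 17.554 km
2: √((-0.158·111.32)² + (-0.025·88.74)²) = √(309.35744 + 4.92174) = 17.728 km
3: √((-0.164·111.32)² + (0.192·88.74)²) = √(333.29906 + 290.29617) = 24.972 km
4: √((-0.121·111.32)² + (0.084·88.74)²) = √(181.43336 + 55.56450) = 15.395 km
5: √((-0.304·111.32)² + (0.216·88.74)²) = √(1145.23223 + 367.40609) = 38.893 km
6: √((-0.009·111.32)² + (-0.184·88.74)²) = √(1.00376 + 266.60881) = 16.359 km
7: √((-0.246·111.32)² + (-0.266·88.74)²) = √(749.92289 + 557.18847) = 36.154 km
8: √((0.178·111.32)² + (0.054·88.74)²) = √(392.63264 + 22.96288) = 20.386 km
9: √((-0.224·111.32)² + (-0.206·88.74)²) = √(621.78814 + 334.17449) = 30.919 km
10: √((0.115·111.32)² + (0.256·88.74)²) = √(163.88608 + 516.08208) = 26.076 km
11: √((-0.016·111.32)² + (0.000·88.74)²) = √(3.17239 + 0.00000) = 1.781 km
12: √((-0.097·111.32)² + (-0.165·88.74)²) = √(116.59767 + 214.39109) = 18.193 km
13: √((-0.324·111.32)² + (-0.237·88.74)²) = √(1300.87754 + 442.31894) = 41.752 km
14: √((0.131·111.32)² + (-0.056·88.74)²) = √(212.66156 + 24.69533) = 15.406 km
Minimum: 11 at 1.781 km.

11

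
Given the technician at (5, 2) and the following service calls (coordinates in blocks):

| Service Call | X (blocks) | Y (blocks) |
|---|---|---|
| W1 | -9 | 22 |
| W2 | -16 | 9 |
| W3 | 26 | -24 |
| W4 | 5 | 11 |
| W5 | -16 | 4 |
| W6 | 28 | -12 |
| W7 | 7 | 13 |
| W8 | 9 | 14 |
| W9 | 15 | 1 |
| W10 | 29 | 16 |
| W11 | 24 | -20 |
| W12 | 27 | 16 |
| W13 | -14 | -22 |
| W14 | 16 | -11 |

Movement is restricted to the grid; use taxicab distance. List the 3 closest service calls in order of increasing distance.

Distances from (5, 2):
W1: 34 blocks
W2: 28 blocks
W3: 47 blocks
W4: 9 blocks
W5: 23 blocks
W6: 37 blocks
W7: 13 blocks
W8: 16 blocks
W9: 11 blocks
W10: 38 blocks
W11: 41 blocks
W12: 36 blocks
W13: 43 blocks
W14: 24 blocks
Sorted: W4 (9 blocks) < W9 (11 blocks) < W7 (13 blocks) < W8 (16 blocks) < W5 (23 blocks) < …

W4, W9, W7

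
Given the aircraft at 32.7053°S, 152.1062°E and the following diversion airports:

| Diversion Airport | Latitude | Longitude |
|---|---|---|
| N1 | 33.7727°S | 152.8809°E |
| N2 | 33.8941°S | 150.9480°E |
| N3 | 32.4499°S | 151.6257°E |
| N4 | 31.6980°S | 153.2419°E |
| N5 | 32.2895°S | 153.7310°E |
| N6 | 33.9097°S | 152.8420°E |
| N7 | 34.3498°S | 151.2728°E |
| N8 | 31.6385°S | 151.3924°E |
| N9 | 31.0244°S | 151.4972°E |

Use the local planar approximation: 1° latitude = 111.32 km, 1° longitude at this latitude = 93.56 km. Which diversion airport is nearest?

N3

Distances from 32.7053°S, 152.1062°E:
N1: √((-1.0674·111.32)² + (0.7747·93.56)²) = √(14118.897724 + 5253.485504) = 139.1847 km
N2: √((-1.1888·111.32)² + (-1.1582·93.56)²) = √(17513.138739 + 11742.147932) = 171.0418 km
N3: √((0.2554·111.32)² + (-0.4805·93.56)²) = √(808.329039 + 2021.004173) = 53.1915 km
N4: √((1.0073·111.32)² + (1.1357·93.56)²) = √(12573.728056 + 11290.357087) = 154.4800 km
N5: √((0.4158·111.32)² + (1.6248·93.56)²) = √(2142.473038 + 23108.951817) = 158.9070 km
N6: √((-1.2044·111.32)² + (0.7358·93.56)²) = √(17975.785992 + 4739.144963) = 150.7147 km
N7: √((-1.6445·111.32)² + (-0.8334·93.56)²) = √(33513.065162 + 6079.773758) = 198.9795 km
N8: √((1.0668·111.32)² + (-0.7138·93.56)²) = √(14103.029338 + 4459.986185) = 136.2462 km
N9: √((1.6809·111.32)² + (-0.6090·93.56)²) = √(35013.066586 + 3246.497042) = 195.6005 km
Minimum: N3 at 53.1915 km.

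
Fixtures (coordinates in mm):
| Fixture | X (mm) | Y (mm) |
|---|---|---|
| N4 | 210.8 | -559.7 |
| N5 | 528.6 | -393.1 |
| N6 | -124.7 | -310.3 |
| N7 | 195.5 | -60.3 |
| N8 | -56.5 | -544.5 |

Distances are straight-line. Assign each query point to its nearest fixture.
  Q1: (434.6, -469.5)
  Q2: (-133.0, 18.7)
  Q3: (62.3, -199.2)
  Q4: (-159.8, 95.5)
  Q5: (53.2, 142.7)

Q1→N5; Q2→N6; Q3→N7; Q4→N7; Q5→N7

Q1 at (434.6, -469.5):
  N4: 241.3 mm
  N5: 121.1 mm
  N6: 581.5 mm
  N7: 473.9 mm
  N8: 496.8 mm
  → nearest: N5 (121.1 mm)
Q2 at (-133.0, 18.7):
  N4: 672.9 mm
  N5: 779.3 mm
  N6: 329.1 mm
  N7: 337.9 mm
  N8: 568.4 mm
  → nearest: N6 (329.1 mm)
Q3 at (62.3, -199.2):
  N4: 389.9 mm
  N5: 505.0 mm
  N6: 217.5 mm
  N7: 192.4 mm
  N8: 365.2 mm
  → nearest: N7 (192.4 mm)
Q4 at (-159.8, 95.5):
  N4: 752.7 mm
  N5: 844.2 mm
  N6: 407.3 mm
  N7: 388.0 mm
  N8: 648.3 mm
  → nearest: N7 (388.0 mm)
Q5 at (53.2, 142.7):
  N4: 719.9 mm
  N5: 716.3 mm
  N6: 486.7 mm
  N7: 247.9 mm
  N8: 695.9 mm
  → nearest: N7 (247.9 mm)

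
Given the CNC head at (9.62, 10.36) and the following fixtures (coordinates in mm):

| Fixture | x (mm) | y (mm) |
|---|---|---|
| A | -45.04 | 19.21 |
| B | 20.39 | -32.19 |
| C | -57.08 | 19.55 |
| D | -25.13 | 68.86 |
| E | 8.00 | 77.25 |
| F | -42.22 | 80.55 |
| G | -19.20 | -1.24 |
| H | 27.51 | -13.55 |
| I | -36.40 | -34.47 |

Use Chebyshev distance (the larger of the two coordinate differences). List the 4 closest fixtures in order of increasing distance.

Distances from (9.62, 10.36):
A: max(|-54.66|, |8.85|) = 54.66 mm
B: max(|10.77|, |-42.55|) = 42.55 mm
C: max(|-66.70|, |9.19|) = 66.70 mm
D: max(|-34.75|, |58.50|) = 58.50 mm
E: max(|-1.62|, |66.89|) = 66.89 mm
F: max(|-51.84|, |70.19|) = 70.19 mm
G: max(|-28.82|, |-11.60|) = 28.82 mm
H: max(|17.89|, |-23.91|) = 23.91 mm
I: max(|-46.02|, |-44.83|) = 46.02 mm
Sorted: H (23.91 mm) < G (28.82 mm) < B (42.55 mm) < I (46.02 mm) < A (54.66 mm) < D (58.50 mm) < …

H, G, B, I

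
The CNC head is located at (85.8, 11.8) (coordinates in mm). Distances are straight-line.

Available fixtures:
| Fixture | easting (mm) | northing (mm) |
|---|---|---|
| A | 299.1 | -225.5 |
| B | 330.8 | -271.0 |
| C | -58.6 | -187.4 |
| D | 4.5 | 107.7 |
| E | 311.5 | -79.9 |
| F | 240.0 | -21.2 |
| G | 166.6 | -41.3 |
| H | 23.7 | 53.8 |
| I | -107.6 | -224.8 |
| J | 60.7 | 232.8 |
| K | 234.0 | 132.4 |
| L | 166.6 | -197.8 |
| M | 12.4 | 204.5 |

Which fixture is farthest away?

Distances from (85.8, 11.8):
A: √((213.3)² + (-237.3)²) = √(45496.890 + 56311.290) = 319.1 mm
B: √((245.0)² + (-282.8)²) = √(60025.000 + 79975.840) = 374.2 mm
C: √((-144.4)² + (-199.2)²) = √(20851.360 + 39680.640) = 246.0 mm
D: √((-81.3)² + (95.9)²) = √(6609.690 + 9196.810) = 125.7 mm
E: √((225.7)² + (-91.7)²) = √(50940.490 + 8408.890) = 243.6 mm
F: √((154.2)² + (-33.0)²) = √(23777.640 + 1089.000) = 157.7 mm
G: √((80.8)² + (-53.1)²) = √(6528.640 + 2819.610) = 96.7 mm
H: √((-62.1)² + (42.0)²) = √(3856.410 + 1764.000) = 75.0 mm
I: √((-193.4)² + (-236.6)²) = √(37403.560 + 55979.560) = 305.6 mm
J: √((-25.1)² + (221.0)²) = √(630.010 + 48841.000) = 222.4 mm
K: √((148.2)² + (120.6)²) = √(21963.240 + 14544.360) = 191.1 mm
L: √((80.8)² + (-209.6)²) = √(6528.640 + 43932.160) = 224.6 mm
M: √((-73.4)² + (192.7)²) = √(5387.560 + 37133.290) = 206.2 mm
Maximum: B at 374.2 mm.

B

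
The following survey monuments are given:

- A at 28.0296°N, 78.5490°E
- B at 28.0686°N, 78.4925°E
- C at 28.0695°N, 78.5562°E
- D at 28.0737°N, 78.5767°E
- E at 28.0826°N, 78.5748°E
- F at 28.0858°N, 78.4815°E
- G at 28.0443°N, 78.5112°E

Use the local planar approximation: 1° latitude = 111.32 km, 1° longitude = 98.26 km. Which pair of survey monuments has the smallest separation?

D and E

Pairwise distances:
A–B: √((0.0390·111.32)² + (-0.0565·98.26)²) = √(18.848449 + 30.821262) = 7.0477 km
A–C: √((0.0399·111.32)² + (0.0072·98.26)²) = √(19.728415 + 0.500517) = 4.4977 km
A–D: √((0.0441·111.32)² + (0.0277·98.26)²) = √(24.100362 + 7.408206) = 5.6132 km
A–E: √((0.0530·111.32)² + (0.0258·98.26)²) = √(34.809528 + 6.426773) = 6.4215 km
A–F: √((0.0562·111.32)² + (-0.0675·98.26)²) = √(39.139838 + 43.990720) = 9.1176 km
A–G: √((0.0147·111.32)² + (-0.0378·98.26)²) = √(2.677818 + 13.795490) = 4.0587 km
B–C: √((0.0009·111.32)² + (0.0637·98.26)²) = √(0.010038 + 39.177109) = 6.2600 km
B–D: √((0.0051·111.32)² + (0.0842·98.26)²) = √(0.322320 + 68.450670) = 8.2929 km
B–E: √((0.0140·111.32)² + (0.0823·98.26)²) = √(2.428860 + 65.396302) = 8.2356 km
B–F: √((0.0172·111.32)² + (-0.0110·98.26)²) = √(3.666091 + 1.168258) = 2.1987 km
B–G: √((-0.0243·111.32)² + (0.0187·98.26)²) = √(7.317436 + 3.376267) = 3.2701 km
C–D: √((0.0042·111.32)² + (0.0205·98.26)²) = √(0.218597 + 4.057525) = 2.0679 km
C–E: √((0.0131·111.32)² + (0.0186·98.26)²) = √(2.126616 + 3.340253) = 2.3381 km
C–F: √((0.0163·111.32)² + (-0.0747·98.26)²) = √(3.292468 + 53.875923) = 7.5610 km
C–G: √((-0.0252·111.32)² + (-0.0450·98.26)²) = √(7.869506 + 19.551431) = 5.2365 km
D–E: √((0.0089·111.32)² + (-0.0019·98.26)²) = √(0.981582 + 0.034855) = 1.0082 km
D–F: √((0.0121·111.32)² + (-0.0952·98.26)²) = √(1.814334 + 87.503901) = 9.4508 km
D–G: √((-0.0294·111.32)² + (-0.0655·98.26)²) = √(10.711272 + 41.422482) = 7.2204 km
E–F: √((0.0032·111.32)² + (-0.0933·98.26)²) = √(0.126896 + 84.045953) = 9.1746 km
E–G: √((-0.0383·111.32)² + (-0.0636·98.26)²) = √(18.177910 + 39.054200) = 7.5652 km
F–G: √((-0.0415·111.32)² + (0.0297·98.26)²) = √(21.342367 + 8.516603) = 5.4643 km
Closest pair: D–E at 1.0082 km.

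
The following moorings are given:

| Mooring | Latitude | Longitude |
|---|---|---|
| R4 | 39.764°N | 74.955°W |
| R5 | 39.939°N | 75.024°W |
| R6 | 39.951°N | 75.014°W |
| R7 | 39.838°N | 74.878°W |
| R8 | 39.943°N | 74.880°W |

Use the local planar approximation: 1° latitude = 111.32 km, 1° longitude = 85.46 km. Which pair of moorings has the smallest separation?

Pairwise distances:
R4–R5: 20.354 km
R4–R6: 21.419 km
R4–R7: 10.543 km
R4–R8: 20.932 km
R5–R6: 1.586 km
R5–R7: 16.796 km
R5–R8: 12.314 km
R6–R7: 17.127 km
R6–R8: 11.486 km
R7–R8: 11.690 km
Closest pair: R5–R6 at 1.586 km.

R5 and R6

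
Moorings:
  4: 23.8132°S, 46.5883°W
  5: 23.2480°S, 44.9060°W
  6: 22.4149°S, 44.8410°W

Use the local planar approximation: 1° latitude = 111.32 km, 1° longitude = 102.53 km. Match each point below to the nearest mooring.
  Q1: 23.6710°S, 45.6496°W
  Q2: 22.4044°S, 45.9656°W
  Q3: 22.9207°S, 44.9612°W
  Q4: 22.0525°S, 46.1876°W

Q1→5; Q2→6; Q3→5; Q4→6

Q1 at 23.6710°S, 45.6496°W:
  4: √((-0.1422·111.32)² + (-0.9387·102.53)²) = √(250.579529 + 9263.082893) = 97.5380 km
  5: √((0.4230·111.32)² + (0.7436·102.53)²) = √(2217.313647 + 5812.737046) = 89.6106 km
  6: √((1.2561·111.32)² + (0.8086·102.53)²) = √(19552.163783 + 6873.364710) = 162.5593 km
  → nearest: 5 (89.6106 km)
Q2 at 22.4044°S, 45.9656°W:
  4: √((-1.4088·111.32)² + (-0.6227·102.53)²) = √(24594.901140 + 4076.239060) = 169.3255 km
  5: √((-0.8436·111.32)² + (1.0596·102.53)²) = √(8819.003957 + 11802.820817) = 143.6030 km
  6: √((-0.0105·111.32)² + (1.1246·102.53)²) = √(1.366234 + 13295.297910) = 115.3112 km
  → nearest: 6 (115.3112 km)
Q3 at 22.9207°S, 44.9612°W:
  4: √((-0.8925·111.32)² + (-1.6271·102.53)²) = √(9871.038480 + 27831.102122) = 194.1704 km
  5: √((-0.3273·111.32)² + (0.0552·102.53)²) = √(1327.511848 + 32.031706) = 36.8720 km
  6: √((0.5058·111.32)² + (0.1202·102.53)²) = √(3170.326898 + 151.883589) = 57.6386 km
  → nearest: 5 (36.8720 km)
Q4 at 22.0525°S, 46.1876°W:
  4: √((-1.7607·111.32)² + (-0.4007·102.53)²) = √(38416.440609 + 1687.876240) = 200.2606 km
  5: √((-1.1955·111.32)² + (1.2816·102.53)²) = √(17711.100859 + 17266.603340) = 187.0233 km
  6: √((-0.3624·111.32)² + (1.3466·102.53)²) = √(1627.506656 + 19062.468323) = 143.8401 km
  → nearest: 6 (143.8401 km)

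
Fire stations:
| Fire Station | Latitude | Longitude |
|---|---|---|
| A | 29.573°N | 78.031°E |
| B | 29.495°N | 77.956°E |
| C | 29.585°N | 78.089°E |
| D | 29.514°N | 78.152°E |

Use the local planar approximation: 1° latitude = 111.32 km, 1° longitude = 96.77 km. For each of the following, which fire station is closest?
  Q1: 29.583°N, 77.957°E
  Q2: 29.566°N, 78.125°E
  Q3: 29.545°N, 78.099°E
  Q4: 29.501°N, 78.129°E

Q1 at 29.583°N, 77.957°E:
  A: 7.247 km
  B: 9.797 km
  C: 12.776 km
  D: 20.374 km
  → nearest: A (7.247 km)
Q2 at 29.566°N, 78.125°E:
  A: 9.130 km
  B: 18.164 km
  C: 4.076 km
  D: 6.351 km
  → nearest: C (4.076 km)
Q3 at 29.545°N, 78.099°E:
  A: 7.281 km
  B: 14.916 km
  C: 4.557 km
  D: 6.182 km
  → nearest: C (4.557 km)
Q4 at 29.501°N, 78.129°E:
  A: 12.417 km
  B: 16.755 km
  C: 10.120 km
  D: 2.655 km
  → nearest: D (2.655 km)

Q1→A; Q2→C; Q3→C; Q4→D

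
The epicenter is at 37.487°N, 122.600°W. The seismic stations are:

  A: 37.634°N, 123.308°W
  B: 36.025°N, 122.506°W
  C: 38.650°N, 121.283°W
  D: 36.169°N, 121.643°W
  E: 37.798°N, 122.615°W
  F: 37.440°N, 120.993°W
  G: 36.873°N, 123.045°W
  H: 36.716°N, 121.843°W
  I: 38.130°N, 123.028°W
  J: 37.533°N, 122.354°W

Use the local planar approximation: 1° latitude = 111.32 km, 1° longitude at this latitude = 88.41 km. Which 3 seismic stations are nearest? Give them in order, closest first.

Distances from 37.487°N, 122.600°W:
A: √((0.147·111.32)² + (-0.708·88.41)²) = √(267.78181 + 3918.04389) = 64.698 km
B: √((-1.462·111.32)² + (0.094·88.41)²) = √(26487.51042 + 69.06508) = 162.962 km
C: √((1.163·111.32)² + (1.317·88.41)²) = √(16761.22765 + 13557.33511) = 174.122 km
D: √((-1.318·111.32)² + (0.957·88.41)²) = √(21526.68797 + 7158.57627) = 169.367 km
E: √((0.311·111.32)² + (-0.015·88.41)²) = √(1198.58041 + 1.75867) = 34.646 km
F: √((-0.047·111.32)² + (1.607·88.41)²) = √(27.37424 + 20185.26869) = 142.171 km
G: √((-0.614·111.32)² + (-0.445·88.41)²) = √(4671.78812 + 1547.82837) = 78.865 km
H: √((-0.771·111.32)² + (0.757·88.41)²) = √(7366.39752 + 4479.13900) = 108.837 km
I: √((0.643·111.32)² + (-0.428·88.41)²) = √(5123.51888 + 1431.82625) = 80.965 km
J: √((0.046·111.32)² + (0.246·88.41)²) = √(26.22177 + 473.01291) = 22.344 km
Sorted: J (22.344 km) < E (34.646 km) < A (64.698 km) < G (78.865 km) < I (80.965 km) < …

J, E, A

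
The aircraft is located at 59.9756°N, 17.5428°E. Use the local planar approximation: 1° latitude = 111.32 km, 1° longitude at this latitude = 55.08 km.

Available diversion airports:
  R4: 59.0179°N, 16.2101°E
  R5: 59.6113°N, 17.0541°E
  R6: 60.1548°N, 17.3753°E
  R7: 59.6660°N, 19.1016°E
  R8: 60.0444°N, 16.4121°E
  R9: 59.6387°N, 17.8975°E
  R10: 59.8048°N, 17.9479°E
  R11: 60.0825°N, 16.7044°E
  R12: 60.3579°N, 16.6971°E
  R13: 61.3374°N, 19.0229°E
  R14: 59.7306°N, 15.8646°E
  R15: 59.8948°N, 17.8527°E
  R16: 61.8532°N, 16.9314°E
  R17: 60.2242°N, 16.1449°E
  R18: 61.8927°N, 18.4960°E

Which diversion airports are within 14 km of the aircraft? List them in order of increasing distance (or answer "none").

none

Distances from 59.9756°N, 17.5428°E:
R4: √((-0.9577·111.32)² + (-1.3327·55.08)²) = √(11365.940289 + 5388.311055) = 129.4382 km
R5: √((-0.3643·111.32)² + (-0.4887·55.08)²) = √(1644.616859 + 724.556974) = 48.6742 km
R6: √((0.1792·111.32)² + (-0.1675·55.08)²) = √(397.944408 + 85.117231) = 21.9787 km
R7: √((-0.3096·111.32)² + (1.5588·55.08)²) = √(1187.813616 + 7371.717053) = 92.5177 km
R8: √((0.0688·111.32)² + (-1.1307·55.08)²) = √(58.657463 + 3878.668360) = 62.7481 km
R9: √((-0.3369·111.32)² + (0.3547·55.08)²) = √(1406.528114 + 381.689524) = 42.2873 km
R10: √((-0.1708·111.32)² + (0.4051·55.08)²) = √(361.511509 + 497.865863) = 29.3151 km
R11: √((0.1069·111.32)² + (-0.8384·55.08)²) = √(141.612570 + 2132.506691) = 47.6877 km
R12: √((0.3823·111.32)² + (-0.8457·55.08)²) = √(1811.152382 + 2169.804094) = 63.0948 km
R13: √((1.3618·111.32)² + (1.4801·55.08)²) = √(22981.218663 + 6646.147576) = 172.1260 km
R14: √((-0.2450·111.32)² + (-1.6782·55.08)²) = √(743.838348 + 8544.276552) = 96.3749 km
R15: √((-0.0808·111.32)² + (0.3099·55.08)²) = √(80.903837 + 291.360729) = 19.2942 km
R16: √((1.8776·111.32)² + (-0.6114·55.08)²) = √(43687.032784 + 1134.067049) = 211.7099 km
R17: √((0.2486·111.32)² + (-1.3979·55.08)²) = √(765.858689 + 5928.435141) = 81.8187 km
R18: √((1.9171·111.32)² + (0.9532·55.08)²) = √(45544.499064 + 2756.486885) = 219.7749 km
Threshold 14 km: none within range.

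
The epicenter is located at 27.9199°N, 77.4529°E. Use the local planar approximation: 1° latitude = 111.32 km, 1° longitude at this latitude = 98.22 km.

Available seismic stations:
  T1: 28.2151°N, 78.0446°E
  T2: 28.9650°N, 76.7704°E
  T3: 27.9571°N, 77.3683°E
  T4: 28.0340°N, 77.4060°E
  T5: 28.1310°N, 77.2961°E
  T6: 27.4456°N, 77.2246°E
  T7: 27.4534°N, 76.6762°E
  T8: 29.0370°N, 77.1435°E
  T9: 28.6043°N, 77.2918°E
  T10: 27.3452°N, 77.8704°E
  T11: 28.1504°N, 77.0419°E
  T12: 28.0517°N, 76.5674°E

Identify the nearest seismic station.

Distances from 27.9199°N, 77.4529°E:
T1: 66.7641 km
T2: 134.2715 km
T3: 9.2841 km
T4: 13.5111 km
T5: 28.0966 km
T6: 57.3634 km
T7: 92.2853 km
T8: 128.0149 km
T9: 77.8132 km
T10: 75.9897 km
T11: 47.8331 km
T12: 88.2027 km
Minimum: T3 at 9.2841 km.

T3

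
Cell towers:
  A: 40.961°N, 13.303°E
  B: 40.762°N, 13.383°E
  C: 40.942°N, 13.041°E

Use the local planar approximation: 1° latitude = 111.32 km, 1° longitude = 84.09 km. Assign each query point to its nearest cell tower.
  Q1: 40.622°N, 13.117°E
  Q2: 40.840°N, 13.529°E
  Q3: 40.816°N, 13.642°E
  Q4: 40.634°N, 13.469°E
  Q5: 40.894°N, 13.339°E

Q1→B; Q2→B; Q3→B; Q4→B; Q5→A

Q1 at 40.622°N, 13.117°E:
  A: √((0.339·111.32)² + (0.186·84.09)²) = √(1424.11740 + 244.63275) = 40.850 km
  B: √((0.140·111.32)² + (0.266·84.09)²) = √(242.88599 + 500.32474) = 27.262 km
  C: √((0.320·111.32)² + (-0.076·84.09)²) = √(1268.95538 + 40.84284) = 36.191 km
  → nearest: B (27.262 km)
Q2 at 40.840°N, 13.529°E:
  A: √((0.121·111.32)² + (-0.226·84.09)²) = √(181.43336 + 361.16494) = 23.294 km
  B: √((-0.078·111.32)² + (-0.146·84.09)²) = √(75.39379 + 150.72817) = 15.037 km
  C: √((0.102·111.32)² + (-0.488·84.09)²) = √(128.92785 + 1683.94673) = 42.578 km
  → nearest: B (15.037 km)
Q3 at 40.816°N, 13.642°E:
  A: √((0.145·111.32)² + (-0.339·84.09)²) = √(260.54479 + 812.62111) = 32.759 km
  B: √((-0.054·111.32)² + (-0.259·84.09)²) = √(36.13549 + 474.33834) = 22.594 km
  C: √((0.126·111.32)² + (-0.601·84.09)²) = √(196.73765 + 2554.09854) = 52.448 km
  → nearest: B (22.594 km)
Q4 at 40.634°N, 13.469°E:
  A: √((0.327·111.32)² + (-0.166·84.09)²) = √(1325.07939 + 194.85201) = 38.986 km
  B: √((0.128·111.32)² + (-0.086·84.09)²) = √(203.03286 + 52.29806) = 15.979 km
  C: √((0.308·111.32)² + (-0.428·84.09)²) = √(1175.56820 + 1295.31753) = 49.708 km
  → nearest: B (15.979 km)
Q5 at 40.894°N, 13.339°E:
  A: √((0.067·111.32)² + (-0.036·84.09)²) = √(55.62833 + 9.16418) = 8.049 km
  B: √((-0.132·111.32)² + (0.044·84.09)²) = √(215.92069 + 13.68970) = 15.153 km
  C: √((0.048·111.32)² + (-0.298·84.09)²) = √(28.55150 + 627.94446) = 25.622 km
  → nearest: A (8.049 km)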